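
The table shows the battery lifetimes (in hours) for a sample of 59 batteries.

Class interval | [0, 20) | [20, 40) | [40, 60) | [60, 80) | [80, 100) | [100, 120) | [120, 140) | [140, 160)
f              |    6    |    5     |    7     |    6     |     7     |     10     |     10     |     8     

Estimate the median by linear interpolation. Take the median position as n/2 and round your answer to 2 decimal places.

Cumulative frequencies: 6, 11, 18, 24, 31, 41, 51, 59
n = 59; position = n/2 = 29.5.
This falls in the class [80, 100): L = 80, F = 24, f = 7, h = 20.
Median ≈ 80 + ((29.5 − 24) / 7) × 20 = 95.7143

95.71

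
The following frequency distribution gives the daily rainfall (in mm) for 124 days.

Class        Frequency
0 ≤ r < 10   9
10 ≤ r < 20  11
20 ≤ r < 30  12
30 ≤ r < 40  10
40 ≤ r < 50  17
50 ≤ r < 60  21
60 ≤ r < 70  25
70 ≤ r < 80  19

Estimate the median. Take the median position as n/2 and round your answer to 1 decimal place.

51.4

Cumulative frequencies: 9, 20, 32, 42, 59, 80, 105, 124
n = 124; position = n/2 = 62.
This falls in the class 50 ≤ r < 60: L = 50, F = 59, f = 21, h = 10.
Median ≈ 50 + ((62 − 59) / 21) × 10 = 51.4286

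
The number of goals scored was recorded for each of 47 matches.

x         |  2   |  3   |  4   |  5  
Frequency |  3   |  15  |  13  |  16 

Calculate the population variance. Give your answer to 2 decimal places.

0.90

Values: 2, 3, 4, 5
n = 47, Σfx = 183, mean = 3.8936
Σfx² = 755
Σf(x − x̄)² = Σfx² − (Σfx)²/n = 755 − 183²/47 = 42.4681
Population variance = 42.4681 / 47 = 0.9036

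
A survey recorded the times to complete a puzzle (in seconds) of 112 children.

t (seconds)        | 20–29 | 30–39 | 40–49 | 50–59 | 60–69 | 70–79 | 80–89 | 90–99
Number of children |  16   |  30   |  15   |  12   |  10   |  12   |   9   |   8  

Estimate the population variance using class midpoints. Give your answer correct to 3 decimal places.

Midpoints: 24.5, 34.5, 44.5, 54.5, 64.5, 74.5, 84.5, 94.5
n = 112, Σfm = 5804, mean = 51.8214
Σfm² = 354568
Σf(m − x̄)² = Σfm² − (Σfm)²/n = 354568 − 5804²/112 = 53796.4286
Population variance = 53796.4286 / 112 = 480.3253

480.325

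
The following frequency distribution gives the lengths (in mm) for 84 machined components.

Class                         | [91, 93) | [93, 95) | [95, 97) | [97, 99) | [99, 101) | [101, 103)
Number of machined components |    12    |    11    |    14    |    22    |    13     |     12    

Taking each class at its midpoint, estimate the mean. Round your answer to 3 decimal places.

Midpoints: 92, 94, 96, 98, 100, 102
Σfm = 12×92 + 11×94 + 14×96 + 22×98 + 13×100 + 12×102 = 8162
n = Σf = 84
Mean = 8162 / 84 = 97.1667

97.167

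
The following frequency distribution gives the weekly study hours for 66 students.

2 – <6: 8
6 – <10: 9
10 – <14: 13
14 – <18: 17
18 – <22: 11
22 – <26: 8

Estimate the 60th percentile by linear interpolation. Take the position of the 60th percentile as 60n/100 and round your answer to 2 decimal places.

16.26

Cumulative frequencies: 8, 17, 30, 47, 58, 66
n = 66; position = 60n/100 = 39.6.
This falls in the class 14 – <18: L = 14, F = 30, f = 17, h = 4.
60th percentile ≈ 14 + ((39.6 − 30) / 17) × 4 = 16.2588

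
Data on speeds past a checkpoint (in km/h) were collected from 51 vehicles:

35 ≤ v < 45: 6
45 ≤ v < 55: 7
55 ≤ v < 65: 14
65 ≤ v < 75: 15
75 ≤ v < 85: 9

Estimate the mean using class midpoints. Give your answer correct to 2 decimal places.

Midpoints: 40, 50, 60, 70, 80
Σfm = 6×40 + 7×50 + 14×60 + 15×70 + 9×80 = 3200
n = Σf = 51
Mean = 3200 / 51 = 62.7451

62.75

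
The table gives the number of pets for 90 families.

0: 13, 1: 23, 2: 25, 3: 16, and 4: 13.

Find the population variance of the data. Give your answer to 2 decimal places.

1.58

Values: 0, 1, 2, 3, 4
n = 90, Σfx = 173, mean = 1.9222
Σfx² = 475
Σf(x − x̄)² = Σfx² − (Σfx)²/n = 475 − 173²/90 = 142.4556
Population variance = 142.4556 / 90 = 1.5828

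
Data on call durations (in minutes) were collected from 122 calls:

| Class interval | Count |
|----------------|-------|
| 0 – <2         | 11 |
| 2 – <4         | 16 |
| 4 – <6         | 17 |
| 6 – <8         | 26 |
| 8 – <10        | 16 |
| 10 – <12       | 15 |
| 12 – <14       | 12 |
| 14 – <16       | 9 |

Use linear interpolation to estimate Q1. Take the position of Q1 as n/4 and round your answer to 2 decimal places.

4.41

Cumulative frequencies: 11, 27, 44, 70, 86, 101, 113, 122
n = 122; position = n/4 = 30.5.
This falls in the class 4 – <6: L = 4, F = 27, f = 17, h = 2.
Lower quartile ≈ 4 + ((30.5 − 27) / 17) × 2 = 4.4118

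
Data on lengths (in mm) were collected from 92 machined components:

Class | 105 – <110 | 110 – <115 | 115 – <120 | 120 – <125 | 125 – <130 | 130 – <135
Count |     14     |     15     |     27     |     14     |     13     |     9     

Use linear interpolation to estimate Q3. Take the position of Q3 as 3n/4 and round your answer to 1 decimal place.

Cumulative frequencies: 14, 29, 56, 70, 83, 92
n = 92; position = 3n/4 = 69.
This falls in the class 120 – <125: L = 120, F = 56, f = 14, h = 5.
Upper quartile ≈ 120 + ((69 − 56) / 14) × 5 = 124.6429

124.6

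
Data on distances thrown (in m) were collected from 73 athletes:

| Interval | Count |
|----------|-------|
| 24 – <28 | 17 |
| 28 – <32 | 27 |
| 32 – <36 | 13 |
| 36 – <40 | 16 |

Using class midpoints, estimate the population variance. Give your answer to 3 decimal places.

18.249

Midpoints: 26, 30, 34, 38
n = 73, Σfm = 2302, mean = 31.5342
Σfm² = 73924
Σf(m − x̄)² = Σfm² − (Σfm)²/n = 73924 − 2302²/73 = 1332.1644
Population variance = 1332.1644 / 73 = 18.2488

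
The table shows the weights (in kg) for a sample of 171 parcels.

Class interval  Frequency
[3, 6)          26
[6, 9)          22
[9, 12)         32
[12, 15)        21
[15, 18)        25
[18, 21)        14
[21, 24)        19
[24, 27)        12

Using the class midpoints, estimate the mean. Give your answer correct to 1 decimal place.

Midpoints: 4.5, 7.5, 10.5, 13.5, 16.5, 19.5, 22.5, 25.5
Σfm = 26×4.5 + 22×7.5 + 32×10.5 + 21×13.5 + 25×16.5 + 14×19.5 + 19×22.5 + 12×25.5 = 2320.5
n = Σf = 171
Mean = 2320.5 / 171 = 13.5702

13.6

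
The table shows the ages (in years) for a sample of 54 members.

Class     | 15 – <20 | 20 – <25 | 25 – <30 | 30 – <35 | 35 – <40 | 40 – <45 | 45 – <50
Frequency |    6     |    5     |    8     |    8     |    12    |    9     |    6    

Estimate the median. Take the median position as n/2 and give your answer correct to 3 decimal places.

35.000

Cumulative frequencies: 6, 11, 19, 27, 39, 48, 54
n = 54; position = n/2 = 27.
This falls in the class 30 – <35: L = 30, F = 19, f = 8, h = 5.
Median ≈ 30 + ((27 − 19) / 8) × 5 = 35.0000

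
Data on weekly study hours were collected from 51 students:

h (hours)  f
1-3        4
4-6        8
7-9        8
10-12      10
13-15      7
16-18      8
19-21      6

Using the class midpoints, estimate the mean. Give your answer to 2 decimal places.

Midpoints: 2, 5, 8, 11, 14, 17, 20
Σfm = 4×2 + 8×5 + 8×8 + 10×11 + 7×14 + 8×17 + 6×20 = 576
n = Σf = 51
Mean = 576 / 51 = 11.2941

11.29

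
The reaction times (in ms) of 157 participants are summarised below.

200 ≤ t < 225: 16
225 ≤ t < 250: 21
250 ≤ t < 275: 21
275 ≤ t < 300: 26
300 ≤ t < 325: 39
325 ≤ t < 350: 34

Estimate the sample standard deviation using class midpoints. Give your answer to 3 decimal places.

41.211

Midpoints: 212.5, 237.5, 262.5, 287.5, 312.5, 337.5
n = 157, Σfm = 45037.5, mean = 286.8631
Σfm² = 13184531.25
Σf(m − x̄)² = Σfm² − (Σfm)²/n = 13184531.25 − 45037.5²/157 = 264936.3057
Sample variance = 264936.3057 / 156 = 1698.3097
Standard deviation = √1698.3097 = 41.2106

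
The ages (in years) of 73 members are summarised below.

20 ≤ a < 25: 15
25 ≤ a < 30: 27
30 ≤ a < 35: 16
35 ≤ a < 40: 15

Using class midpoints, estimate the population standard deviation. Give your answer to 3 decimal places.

5.163

Midpoints: 22.5, 27.5, 32.5, 37.5
n = 73, Σfm = 2162.5, mean = 29.6233
Σfm² = 66006.25
Σf(m − x̄)² = Σfm² − (Σfm)²/n = 66006.25 − 2162.5²/73 = 1945.8904
Population variance = 1945.8904 / 73 = 26.6560
Standard deviation = √26.6560 = 5.1629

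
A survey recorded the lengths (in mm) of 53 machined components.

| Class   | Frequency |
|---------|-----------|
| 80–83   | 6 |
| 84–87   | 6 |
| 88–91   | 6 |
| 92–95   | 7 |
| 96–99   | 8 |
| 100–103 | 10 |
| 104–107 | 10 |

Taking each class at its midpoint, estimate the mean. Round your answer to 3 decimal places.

95.160

Midpoints: 81.5, 85.5, 89.5, 93.5, 97.5, 101.5, 105.5
Σfm = 6×81.5 + 6×85.5 + 6×89.5 + 7×93.5 + 8×97.5 + 10×101.5 + 10×105.5 = 5043.5
n = Σf = 53
Mean = 5043.5 / 53 = 95.1604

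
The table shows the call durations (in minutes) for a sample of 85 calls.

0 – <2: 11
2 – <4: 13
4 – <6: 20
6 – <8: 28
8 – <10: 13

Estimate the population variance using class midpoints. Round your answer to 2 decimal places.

6.25

Midpoints: 1, 3, 5, 7, 9
n = 85, Σfm = 463, mean = 5.4471
Σfm² = 3053
Σf(m − x̄)² = Σfm² − (Σfm)²/n = 3053 − 463²/85 = 531.0118
Population variance = 531.0118 / 85 = 6.2472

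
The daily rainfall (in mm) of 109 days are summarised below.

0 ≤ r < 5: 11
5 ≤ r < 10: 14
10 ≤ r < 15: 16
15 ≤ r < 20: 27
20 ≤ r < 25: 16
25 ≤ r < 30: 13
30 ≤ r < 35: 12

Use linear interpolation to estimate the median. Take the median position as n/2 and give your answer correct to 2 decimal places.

Cumulative frequencies: 11, 25, 41, 68, 84, 97, 109
n = 109; position = n/2 = 54.5.
This falls in the class 15 ≤ r < 20: L = 15, F = 41, f = 27, h = 5.
Median ≈ 15 + ((54.5 − 41) / 27) × 5 = 17.5000

17.50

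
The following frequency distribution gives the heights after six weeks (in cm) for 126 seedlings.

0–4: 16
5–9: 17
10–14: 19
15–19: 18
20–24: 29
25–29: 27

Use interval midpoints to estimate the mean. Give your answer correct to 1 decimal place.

16.3

Midpoints: 2, 7, 12, 17, 22, 27
Σfm = 16×2 + 17×7 + 19×12 + 18×17 + 29×22 + 27×27 = 2052
n = Σf = 126
Mean = 2052 / 126 = 16.2857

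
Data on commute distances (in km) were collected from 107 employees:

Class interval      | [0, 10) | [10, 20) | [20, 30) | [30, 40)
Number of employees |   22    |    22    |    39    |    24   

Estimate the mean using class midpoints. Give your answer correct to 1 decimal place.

Midpoints: 5, 15, 25, 35
Σfm = 22×5 + 22×15 + 39×25 + 24×35 = 2255
n = Σf = 107
Mean = 2255 / 107 = 21.0748

21.1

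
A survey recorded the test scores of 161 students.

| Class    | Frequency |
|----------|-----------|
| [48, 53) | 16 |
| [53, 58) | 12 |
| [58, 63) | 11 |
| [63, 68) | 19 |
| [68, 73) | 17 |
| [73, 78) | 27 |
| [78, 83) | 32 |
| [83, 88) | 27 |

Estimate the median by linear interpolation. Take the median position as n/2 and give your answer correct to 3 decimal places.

Cumulative frequencies: 16, 28, 39, 58, 75, 102, 134, 161
n = 161; position = n/2 = 80.5.
This falls in the class [73, 78): L = 73, F = 75, f = 27, h = 5.
Median ≈ 73 + ((80.5 − 75) / 27) × 5 = 74.0185

74.019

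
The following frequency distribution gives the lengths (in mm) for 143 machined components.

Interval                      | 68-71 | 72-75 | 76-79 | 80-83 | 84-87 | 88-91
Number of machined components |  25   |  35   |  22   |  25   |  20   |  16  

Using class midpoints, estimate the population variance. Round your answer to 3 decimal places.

Midpoints: 69.5, 73.5, 77.5, 81.5, 85.5, 89.5
n = 143, Σfm = 11194.5, mean = 78.2832
Σfm² = 882397.75
Σf(m − x̄)² = Σfm² − (Σfm)²/n = 882397.75 − 11194.5²/143 = 6056.2797
Population variance = 6056.2797 / 143 = 42.3516

42.352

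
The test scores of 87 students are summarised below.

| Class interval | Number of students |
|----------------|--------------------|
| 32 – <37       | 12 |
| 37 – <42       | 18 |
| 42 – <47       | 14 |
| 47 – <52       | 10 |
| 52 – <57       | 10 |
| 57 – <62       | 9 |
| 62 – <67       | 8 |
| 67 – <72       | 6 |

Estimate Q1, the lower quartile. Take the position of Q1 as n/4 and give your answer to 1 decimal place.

39.7

Cumulative frequencies: 12, 30, 44, 54, 64, 73, 81, 87
n = 87; position = n/4 = 21.75.
This falls in the class 37 – <42: L = 37, F = 12, f = 18, h = 5.
Lower quartile ≈ 37 + ((21.75 − 12) / 18) × 5 = 39.7083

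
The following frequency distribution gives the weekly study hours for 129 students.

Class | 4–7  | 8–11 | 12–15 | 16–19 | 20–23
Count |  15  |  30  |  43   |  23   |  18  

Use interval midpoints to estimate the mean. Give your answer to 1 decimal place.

13.5

Midpoints: 5.5, 9.5, 13.5, 17.5, 21.5
Σfm = 15×5.5 + 30×9.5 + 43×13.5 + 23×17.5 + 18×21.5 = 1737.5
n = Σf = 129
Mean = 1737.5 / 129 = 13.4690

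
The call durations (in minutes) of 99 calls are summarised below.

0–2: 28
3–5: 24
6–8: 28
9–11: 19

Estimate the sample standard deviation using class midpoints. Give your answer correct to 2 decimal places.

3.28

Midpoints: 1, 4, 7, 10
n = 99, Σfm = 510, mean = 5.1515
Σfm² = 3684
Σf(m − x̄)² = Σfm² − (Σfm)²/n = 3684 − 510²/99 = 1056.7273
Sample variance = 1056.7273 / 98 = 10.7829
Standard deviation = √10.7829 = 3.2837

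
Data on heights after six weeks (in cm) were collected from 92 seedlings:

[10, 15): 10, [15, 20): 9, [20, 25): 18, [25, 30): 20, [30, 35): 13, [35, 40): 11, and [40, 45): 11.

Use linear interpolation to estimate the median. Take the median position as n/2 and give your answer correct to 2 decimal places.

Cumulative frequencies: 10, 19, 37, 57, 70, 81, 92
n = 92; position = n/2 = 46.
This falls in the class [25, 30): L = 25, F = 37, f = 20, h = 5.
Median ≈ 25 + ((46 − 37) / 20) × 5 = 27.2500

27.25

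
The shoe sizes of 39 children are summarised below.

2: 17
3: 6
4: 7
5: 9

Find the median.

3

Cumulative frequencies: 17, 23, 30, 39
n = 39, so the median is the value in position (n+1)/2 = 20.
Position 20 falls at value 3.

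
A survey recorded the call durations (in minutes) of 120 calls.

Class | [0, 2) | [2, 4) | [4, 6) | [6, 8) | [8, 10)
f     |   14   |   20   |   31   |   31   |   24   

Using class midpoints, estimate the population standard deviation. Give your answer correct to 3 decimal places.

2.549

Midpoints: 1, 3, 5, 7, 9
n = 120, Σfm = 662, mean = 5.5167
Σfm² = 4432
Σf(m − x̄)² = Σfm² − (Σfm)²/n = 4432 − 662²/120 = 779.9667
Population variance = 779.9667 / 120 = 6.4997
Standard deviation = √6.4997 = 2.5495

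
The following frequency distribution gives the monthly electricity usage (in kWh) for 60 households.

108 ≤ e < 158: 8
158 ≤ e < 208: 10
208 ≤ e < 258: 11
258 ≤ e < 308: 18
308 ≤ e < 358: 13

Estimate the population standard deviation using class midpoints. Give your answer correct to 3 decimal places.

Midpoints: 133, 183, 233, 283, 333
n = 60, Σfm = 14880, mean = 248.0000
Σfm² = 3956740
Σf(m − x̄)² = Σfm² − (Σfm)²/n = 3956740 − 14880²/60 = 266500.0000
Population variance = 266500.0000 / 60 = 4441.6667
Standard deviation = √4441.6667 = 66.6458

66.646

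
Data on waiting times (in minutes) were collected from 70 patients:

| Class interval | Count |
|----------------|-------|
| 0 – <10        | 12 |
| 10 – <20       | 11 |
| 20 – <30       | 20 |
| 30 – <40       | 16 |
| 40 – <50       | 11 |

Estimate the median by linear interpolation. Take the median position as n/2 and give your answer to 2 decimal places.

26.00

Cumulative frequencies: 12, 23, 43, 59, 70
n = 70; position = n/2 = 35.
This falls in the class 20 – <30: L = 20, F = 23, f = 20, h = 10.
Median ≈ 20 + ((35 − 23) / 20) × 10 = 26.0000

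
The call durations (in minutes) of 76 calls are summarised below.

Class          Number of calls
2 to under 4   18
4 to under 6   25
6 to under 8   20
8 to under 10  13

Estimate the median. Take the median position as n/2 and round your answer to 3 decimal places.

5.600

Cumulative frequencies: 18, 43, 63, 76
n = 76; position = n/2 = 38.
This falls in the class 4 to under 6: L = 4, F = 18, f = 25, h = 2.
Median ≈ 4 + ((38 − 18) / 25) × 2 = 5.6000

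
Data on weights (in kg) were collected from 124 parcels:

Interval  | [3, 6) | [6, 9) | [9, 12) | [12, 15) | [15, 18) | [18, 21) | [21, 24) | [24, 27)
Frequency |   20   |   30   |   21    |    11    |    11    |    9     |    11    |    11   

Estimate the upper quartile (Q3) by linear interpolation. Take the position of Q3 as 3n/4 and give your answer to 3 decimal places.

Cumulative frequencies: 20, 50, 71, 82, 93, 102, 113, 124
n = 124; position = 3n/4 = 93.
This falls in the class [15, 18): L = 15, F = 82, f = 11, h = 3.
Upper quartile ≈ 15 + ((93 − 82) / 11) × 3 = 18.0000

18.000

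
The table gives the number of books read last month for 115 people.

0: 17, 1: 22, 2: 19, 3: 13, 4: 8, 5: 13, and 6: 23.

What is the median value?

2

Cumulative frequencies: 17, 39, 58, 71, 79, 92, 115
n = 115, so the median is the value in position (n+1)/2 = 58.
Position 58 falls at value 2.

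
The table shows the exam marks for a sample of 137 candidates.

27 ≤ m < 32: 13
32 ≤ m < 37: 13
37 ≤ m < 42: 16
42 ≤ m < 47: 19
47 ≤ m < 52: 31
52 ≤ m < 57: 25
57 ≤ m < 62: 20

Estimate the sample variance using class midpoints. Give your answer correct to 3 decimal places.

86.346

Midpoints: 29.5, 34.5, 39.5, 44.5, 49.5, 54.5, 59.5
n = 137, Σfm = 6396.5, mean = 46.6898
Σfm² = 310394.25
Σf(m − x̄)² = Σfm² − (Σfm)²/n = 310394.25 − 6396.5²/137 = 11743.0657
Sample variance = 11743.0657 / 136 = 86.3461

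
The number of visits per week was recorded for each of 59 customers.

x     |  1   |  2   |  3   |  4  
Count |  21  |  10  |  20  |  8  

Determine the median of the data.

Cumulative frequencies: 21, 31, 51, 59
n = 59, so the median is the value in position (n+1)/2 = 30.
Position 30 falls at value 2.

2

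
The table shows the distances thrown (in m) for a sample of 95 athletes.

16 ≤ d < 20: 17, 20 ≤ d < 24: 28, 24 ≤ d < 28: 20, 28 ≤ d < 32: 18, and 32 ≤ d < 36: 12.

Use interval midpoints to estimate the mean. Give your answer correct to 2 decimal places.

25.16

Midpoints: 18, 22, 26, 30, 34
Σfm = 17×18 + 28×22 + 20×26 + 18×30 + 12×34 = 2390
n = Σf = 95
Mean = 2390 / 95 = 25.1579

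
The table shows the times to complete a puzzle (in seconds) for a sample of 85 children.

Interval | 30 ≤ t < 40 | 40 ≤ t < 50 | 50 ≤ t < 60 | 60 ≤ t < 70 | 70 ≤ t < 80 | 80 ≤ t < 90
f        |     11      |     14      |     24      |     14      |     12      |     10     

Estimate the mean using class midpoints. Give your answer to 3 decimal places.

58.765

Midpoints: 35, 45, 55, 65, 75, 85
Σfm = 11×35 + 14×45 + 24×55 + 14×65 + 12×75 + 10×85 = 4995
n = Σf = 85
Mean = 4995 / 85 = 58.7647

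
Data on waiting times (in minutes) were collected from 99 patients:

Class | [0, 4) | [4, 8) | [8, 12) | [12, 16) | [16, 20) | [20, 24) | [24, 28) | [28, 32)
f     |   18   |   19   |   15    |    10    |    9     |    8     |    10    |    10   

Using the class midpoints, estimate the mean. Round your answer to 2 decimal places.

Midpoints: 2, 6, 10, 14, 18, 22, 26, 30
Σfm = 18×2 + 19×6 + 15×10 + 10×14 + 9×18 + 8×22 + 10×26 + 10×30 = 1338
n = Σf = 99
Mean = 1338 / 99 = 13.5152

13.52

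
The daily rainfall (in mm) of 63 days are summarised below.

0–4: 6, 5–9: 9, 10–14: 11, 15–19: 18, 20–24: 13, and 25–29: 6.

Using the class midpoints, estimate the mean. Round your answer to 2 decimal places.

Midpoints: 2, 7, 12, 17, 22, 27
Σfm = 6×2 + 9×7 + 11×12 + 18×17 + 13×22 + 6×27 = 961
n = Σf = 63
Mean = 961 / 63 = 15.2540

15.25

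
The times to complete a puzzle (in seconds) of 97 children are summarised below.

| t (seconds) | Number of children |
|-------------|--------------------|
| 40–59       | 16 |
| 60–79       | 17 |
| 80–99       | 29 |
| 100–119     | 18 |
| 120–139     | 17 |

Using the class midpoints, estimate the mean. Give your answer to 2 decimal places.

90.12

Midpoints: 49.5, 69.5, 89.5, 109.5, 129.5
Σfm = 16×49.5 + 17×69.5 + 29×89.5 + 18×109.5 + 17×129.5 = 8741.5
n = Σf = 97
Mean = 8741.5 / 97 = 90.1186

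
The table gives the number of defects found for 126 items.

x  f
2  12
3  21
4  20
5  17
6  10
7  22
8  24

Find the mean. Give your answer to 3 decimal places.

Values: 2, 3, 4, 5, 6, 7, 8
Σfx = 12×2 + 21×3 + 20×4 + 17×5 + 10×6 + 22×7 + 24×8 = 658
n = Σf = 126
Mean = 658 / 126 = 5.2222

5.222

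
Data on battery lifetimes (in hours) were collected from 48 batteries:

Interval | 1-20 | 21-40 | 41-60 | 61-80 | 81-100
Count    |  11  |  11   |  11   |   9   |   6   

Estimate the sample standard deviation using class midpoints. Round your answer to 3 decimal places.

Midpoints: 10.5, 30.5, 50.5, 70.5, 90.5
n = 48, Σfm = 2184, mean = 45.5000
Σfm² = 133372
Σf(m − x̄)² = Σfm² − (Σfm)²/n = 133372 − 2184²/48 = 34000.0000
Sample variance = 34000.0000 / 47 = 723.4043
Standard deviation = √723.4043 = 26.8962

26.896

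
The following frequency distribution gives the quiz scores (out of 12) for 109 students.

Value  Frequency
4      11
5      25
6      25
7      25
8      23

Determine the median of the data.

6

Cumulative frequencies: 11, 36, 61, 86, 109
n = 109, so the median is the value in position (n+1)/2 = 55.
Position 55 falls at value 6.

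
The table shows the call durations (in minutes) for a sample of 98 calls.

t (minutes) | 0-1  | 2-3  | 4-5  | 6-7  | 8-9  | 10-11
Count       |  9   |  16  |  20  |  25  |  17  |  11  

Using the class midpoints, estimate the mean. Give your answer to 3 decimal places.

5.684

Midpoints: 0.5, 2.5, 4.5, 6.5, 8.5, 10.5
Σfm = 9×0.5 + 16×2.5 + 20×4.5 + 25×6.5 + 17×8.5 + 11×10.5 = 557
n = Σf = 98
Mean = 557 / 98 = 5.6837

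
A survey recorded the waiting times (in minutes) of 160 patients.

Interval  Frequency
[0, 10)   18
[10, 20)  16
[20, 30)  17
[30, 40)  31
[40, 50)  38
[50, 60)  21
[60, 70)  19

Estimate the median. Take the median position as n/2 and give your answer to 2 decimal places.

Cumulative frequencies: 18, 34, 51, 82, 120, 141, 160
n = 160; position = n/2 = 80.
This falls in the class [30, 40): L = 30, F = 51, f = 31, h = 10.
Median ≈ 30 + ((80 − 51) / 31) × 10 = 39.3548

39.35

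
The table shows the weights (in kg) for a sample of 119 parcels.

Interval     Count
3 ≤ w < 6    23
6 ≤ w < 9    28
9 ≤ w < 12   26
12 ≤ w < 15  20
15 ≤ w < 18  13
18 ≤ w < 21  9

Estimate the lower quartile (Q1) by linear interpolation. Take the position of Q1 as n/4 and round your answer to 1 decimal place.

6.7

Cumulative frequencies: 23, 51, 77, 97, 110, 119
n = 119; position = n/4 = 29.75.
This falls in the class 6 ≤ w < 9: L = 6, F = 23, f = 28, h = 3.
Lower quartile ≈ 6 + ((29.75 − 23) / 28) × 3 = 6.7232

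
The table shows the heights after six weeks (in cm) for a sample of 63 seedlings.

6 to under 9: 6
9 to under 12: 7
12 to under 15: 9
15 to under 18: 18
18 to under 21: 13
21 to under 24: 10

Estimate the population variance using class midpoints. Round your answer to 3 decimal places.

Midpoints: 7.5, 10.5, 13.5, 16.5, 19.5, 22.5
n = 63, Σfm = 1015.5, mean = 16.1190
Σfm² = 17655.75
Σf(m − x̄)² = Σfm² − (Σfm)²/n = 17655.75 − 1015.5²/63 = 1286.8571
Population variance = 1286.8571 / 63 = 20.4263

20.426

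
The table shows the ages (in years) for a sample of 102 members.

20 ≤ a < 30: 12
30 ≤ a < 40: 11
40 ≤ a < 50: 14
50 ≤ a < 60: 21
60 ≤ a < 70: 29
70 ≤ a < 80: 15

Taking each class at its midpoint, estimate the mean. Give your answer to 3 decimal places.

53.725

Midpoints: 25, 35, 45, 55, 65, 75
Σfm = 12×25 + 11×35 + 14×45 + 21×55 + 29×65 + 15×75 = 5480
n = Σf = 102
Mean = 5480 / 102 = 53.7255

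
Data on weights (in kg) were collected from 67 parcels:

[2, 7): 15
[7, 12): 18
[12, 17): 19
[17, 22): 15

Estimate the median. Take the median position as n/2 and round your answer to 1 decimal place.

Cumulative frequencies: 15, 33, 52, 67
n = 67; position = n/2 = 33.5.
This falls in the class [12, 17): L = 12, F = 33, f = 19, h = 5.
Median ≈ 12 + ((33.5 − 33) / 19) × 5 = 12.1316

12.1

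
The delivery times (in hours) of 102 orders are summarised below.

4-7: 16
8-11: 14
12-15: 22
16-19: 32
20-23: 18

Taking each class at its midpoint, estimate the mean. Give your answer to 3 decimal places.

14.363

Midpoints: 5.5, 9.5, 13.5, 17.5, 21.5
Σfm = 16×5.5 + 14×9.5 + 22×13.5 + 32×17.5 + 18×21.5 = 1465
n = Σf = 102
Mean = 1465 / 102 = 14.3627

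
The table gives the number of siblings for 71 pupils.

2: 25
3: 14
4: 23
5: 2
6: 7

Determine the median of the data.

Cumulative frequencies: 25, 39, 62, 64, 71
n = 71, so the median is the value in position (n+1)/2 = 36.
Position 36 falls at value 3.

3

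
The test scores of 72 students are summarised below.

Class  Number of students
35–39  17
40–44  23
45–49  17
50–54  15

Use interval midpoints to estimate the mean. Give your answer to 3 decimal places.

44.083

Midpoints: 37, 42, 47, 52
Σfm = 17×37 + 23×42 + 17×47 + 15×52 = 3174
n = Σf = 72
Mean = 3174 / 72 = 44.0833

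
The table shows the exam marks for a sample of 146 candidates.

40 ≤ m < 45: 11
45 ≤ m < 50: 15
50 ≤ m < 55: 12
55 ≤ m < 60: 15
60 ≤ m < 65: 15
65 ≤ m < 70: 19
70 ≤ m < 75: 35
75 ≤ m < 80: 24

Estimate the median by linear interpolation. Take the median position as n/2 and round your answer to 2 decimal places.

Cumulative frequencies: 11, 26, 38, 53, 68, 87, 122, 146
n = 146; position = n/2 = 73.
This falls in the class 65 ≤ m < 70: L = 65, F = 68, f = 19, h = 5.
Median ≈ 65 + ((73 − 68) / 19) × 5 = 66.3158

66.32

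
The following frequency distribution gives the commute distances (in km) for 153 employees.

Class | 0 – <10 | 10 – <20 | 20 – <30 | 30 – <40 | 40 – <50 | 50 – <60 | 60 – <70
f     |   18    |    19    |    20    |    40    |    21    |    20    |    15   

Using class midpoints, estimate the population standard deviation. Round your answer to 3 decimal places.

17.964

Midpoints: 5, 15, 25, 35, 45, 55, 65
n = 153, Σfm = 5295, mean = 34.6078
Σfm² = 232625
Σf(m − x̄)² = Σfm² − (Σfm)²/n = 232625 − 5295²/153 = 49376.4706
Population variance = 49376.4706 / 153 = 322.7220
Standard deviation = √322.7220 = 17.9645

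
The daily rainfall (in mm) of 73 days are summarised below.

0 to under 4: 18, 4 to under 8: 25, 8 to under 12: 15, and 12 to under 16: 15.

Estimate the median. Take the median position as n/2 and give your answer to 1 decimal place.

7.0

Cumulative frequencies: 18, 43, 58, 73
n = 73; position = n/2 = 36.5.
This falls in the class 4 to under 8: L = 4, F = 18, f = 25, h = 4.
Median ≈ 4 + ((36.5 − 18) / 25) × 4 = 6.9600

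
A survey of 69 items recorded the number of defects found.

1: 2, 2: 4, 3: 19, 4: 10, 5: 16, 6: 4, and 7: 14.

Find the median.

Cumulative frequencies: 2, 6, 25, 35, 51, 55, 69
n = 69, so the median is the value in position (n+1)/2 = 35.
Position 35 falls at value 4.

4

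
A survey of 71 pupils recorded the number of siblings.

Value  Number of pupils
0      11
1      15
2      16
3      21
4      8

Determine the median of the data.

2

Cumulative frequencies: 11, 26, 42, 63, 71
n = 71, so the median is the value in position (n+1)/2 = 36.
Position 36 falls at value 2.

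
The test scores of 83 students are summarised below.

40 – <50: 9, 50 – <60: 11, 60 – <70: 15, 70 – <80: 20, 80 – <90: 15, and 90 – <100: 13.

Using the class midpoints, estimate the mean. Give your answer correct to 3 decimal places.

72.229

Midpoints: 45, 55, 65, 75, 85, 95
Σfm = 9×45 + 11×55 + 15×65 + 20×75 + 15×85 + 13×95 = 5995
n = Σf = 83
Mean = 5995 / 83 = 72.2289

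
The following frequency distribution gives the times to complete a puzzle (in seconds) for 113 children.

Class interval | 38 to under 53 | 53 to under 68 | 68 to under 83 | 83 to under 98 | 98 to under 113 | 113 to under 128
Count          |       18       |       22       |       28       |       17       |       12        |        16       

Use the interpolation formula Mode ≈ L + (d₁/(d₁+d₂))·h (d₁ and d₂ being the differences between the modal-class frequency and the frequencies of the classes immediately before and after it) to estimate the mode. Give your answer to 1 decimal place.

Modal class: 68 to under 83 (highest frequency 28).
d₁ = 28 − 22 = 6, d₂ = 28 − 17 = 11
Mode ≈ 68 + (6/(6+11)) × 15 = 68 + 5.2941 = 73.2941

73.3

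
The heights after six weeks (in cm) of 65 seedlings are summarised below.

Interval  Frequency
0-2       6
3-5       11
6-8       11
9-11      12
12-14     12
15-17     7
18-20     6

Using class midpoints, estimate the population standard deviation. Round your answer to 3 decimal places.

Midpoints: 1, 4, 7, 10, 13, 16, 19
n = 65, Σfm = 629, mean = 9.6769
Σfm² = 7907
Σf(m − x̄)² = Σfm² − (Σfm)²/n = 7907 − 629²/65 = 1820.2154
Population variance = 1820.2154 / 65 = 28.0033
Standard deviation = √28.0033 = 5.2918

5.292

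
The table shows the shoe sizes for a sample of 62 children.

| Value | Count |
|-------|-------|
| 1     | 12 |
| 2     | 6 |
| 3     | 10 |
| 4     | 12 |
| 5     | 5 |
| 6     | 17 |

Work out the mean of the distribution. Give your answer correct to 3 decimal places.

3.694

Values: 1, 2, 3, 4, 5, 6
Σfx = 12×1 + 6×2 + 10×3 + 12×4 + 5×5 + 17×6 = 229
n = Σf = 62
Mean = 229 / 62 = 3.6935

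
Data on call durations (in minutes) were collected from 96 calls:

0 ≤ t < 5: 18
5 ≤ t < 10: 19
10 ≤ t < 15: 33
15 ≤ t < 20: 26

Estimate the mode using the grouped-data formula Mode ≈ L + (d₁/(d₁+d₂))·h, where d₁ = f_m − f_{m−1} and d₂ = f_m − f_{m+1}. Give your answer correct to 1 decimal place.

Modal class: 10 ≤ t < 15 (highest frequency 33).
d₁ = 33 − 19 = 14, d₂ = 33 − 26 = 7
Mode ≈ 10 + (14/(14+7)) × 5 = 10 + 3.3333 = 13.3333

13.3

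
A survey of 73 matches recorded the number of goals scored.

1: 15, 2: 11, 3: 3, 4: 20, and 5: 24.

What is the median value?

4

Cumulative frequencies: 15, 26, 29, 49, 73
n = 73, so the median is the value in position (n+1)/2 = 37.
Position 37 falls at value 4.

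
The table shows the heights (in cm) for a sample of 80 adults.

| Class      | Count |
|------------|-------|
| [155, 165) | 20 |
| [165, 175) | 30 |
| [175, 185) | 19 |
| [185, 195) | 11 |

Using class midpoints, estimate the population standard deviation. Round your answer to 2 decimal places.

9.84

Midpoints: 160, 170, 180, 190
n = 80, Σfm = 13810, mean = 172.6250
Σfm² = 2391700
Σf(m − x̄)² = Σfm² − (Σfm)²/n = 2391700 − 13810²/80 = 7748.7500
Population variance = 7748.7500 / 80 = 96.8594
Standard deviation = √96.8594 = 9.8417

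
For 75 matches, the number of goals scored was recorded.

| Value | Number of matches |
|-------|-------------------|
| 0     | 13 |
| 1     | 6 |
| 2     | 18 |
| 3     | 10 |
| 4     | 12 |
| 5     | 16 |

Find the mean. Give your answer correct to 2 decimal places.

2.67

Values: 0, 1, 2, 3, 4, 5
Σfx = 13×0 + 6×1 + 18×2 + 10×3 + 12×4 + 16×5 = 200
n = Σf = 75
Mean = 200 / 75 = 2.6667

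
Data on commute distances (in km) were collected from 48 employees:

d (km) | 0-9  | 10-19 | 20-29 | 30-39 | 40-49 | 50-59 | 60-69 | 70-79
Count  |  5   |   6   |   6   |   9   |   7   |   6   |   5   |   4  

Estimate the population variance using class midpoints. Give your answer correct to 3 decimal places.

Midpoints: 4.5, 14.5, 24.5, 34.5, 44.5, 54.5, 64.5, 74.5
n = 48, Σfm = 1826, mean = 38.0417
Σfm² = 90362
Σf(m − x̄)² = Σfm² − (Σfm)²/n = 90362 − 1826²/48 = 20897.9167
Population variance = 20897.9167 / 48 = 435.3733

435.373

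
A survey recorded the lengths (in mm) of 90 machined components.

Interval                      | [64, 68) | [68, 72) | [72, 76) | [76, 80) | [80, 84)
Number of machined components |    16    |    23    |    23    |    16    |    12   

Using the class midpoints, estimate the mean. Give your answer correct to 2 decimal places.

73.33

Midpoints: 66, 70, 74, 78, 82
Σfm = 16×66 + 23×70 + 23×74 + 16×78 + 12×82 = 6600
n = Σf = 90
Mean = 6600 / 90 = 73.3333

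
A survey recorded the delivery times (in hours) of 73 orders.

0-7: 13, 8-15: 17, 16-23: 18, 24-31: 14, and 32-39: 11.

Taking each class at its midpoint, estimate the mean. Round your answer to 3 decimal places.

Midpoints: 3.5, 11.5, 19.5, 27.5, 35.5
Σfm = 13×3.5 + 17×11.5 + 18×19.5 + 14×27.5 + 11×35.5 = 1367.5
n = Σf = 73
Mean = 1367.5 / 73 = 18.7329

18.733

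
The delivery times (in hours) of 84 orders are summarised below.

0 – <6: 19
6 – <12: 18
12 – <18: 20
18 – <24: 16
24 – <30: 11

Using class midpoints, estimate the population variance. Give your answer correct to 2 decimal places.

64.35

Midpoints: 3, 9, 15, 21, 27
n = 84, Σfm = 1152, mean = 13.7143
Σfm² = 21204
Σf(m − x̄)² = Σfm² − (Σfm)²/n = 21204 − 1152²/84 = 5405.1429
Population variance = 5405.1429 / 84 = 64.3469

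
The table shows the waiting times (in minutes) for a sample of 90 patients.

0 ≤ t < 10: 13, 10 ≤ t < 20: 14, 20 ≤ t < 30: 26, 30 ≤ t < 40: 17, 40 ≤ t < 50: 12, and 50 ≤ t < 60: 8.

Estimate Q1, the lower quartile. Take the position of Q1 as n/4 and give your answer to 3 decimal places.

16.786

Cumulative frequencies: 13, 27, 53, 70, 82, 90
n = 90; position = n/4 = 22.5.
This falls in the class 10 ≤ t < 20: L = 10, F = 13, f = 14, h = 10.
Lower quartile ≈ 10 + ((22.5 − 13) / 14) × 10 = 16.7857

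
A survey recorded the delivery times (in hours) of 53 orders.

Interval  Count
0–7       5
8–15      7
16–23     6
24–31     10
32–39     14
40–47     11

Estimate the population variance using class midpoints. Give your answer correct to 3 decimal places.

Midpoints: 3.5, 11.5, 19.5, 27.5, 35.5, 43.5
n = 53, Σfm = 1465.5, mean = 27.6509
Σfm² = 49289.25
Σf(m − x̄)² = Σfm² − (Σfm)²/n = 49289.25 − 1465.5²/53 = 8766.7925
Population variance = 8766.7925 / 53 = 165.4112

165.411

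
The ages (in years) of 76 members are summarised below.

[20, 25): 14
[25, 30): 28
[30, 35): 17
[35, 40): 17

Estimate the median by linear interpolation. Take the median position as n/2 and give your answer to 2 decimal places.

Cumulative frequencies: 14, 42, 59, 76
n = 76; position = n/2 = 38.
This falls in the class [25, 30): L = 25, F = 14, f = 28, h = 5.
Median ≈ 25 + ((38 − 14) / 28) × 5 = 29.2857

29.29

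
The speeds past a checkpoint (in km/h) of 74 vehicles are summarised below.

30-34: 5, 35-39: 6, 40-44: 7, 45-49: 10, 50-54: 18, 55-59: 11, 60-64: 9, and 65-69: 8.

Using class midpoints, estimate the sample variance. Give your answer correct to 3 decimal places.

Midpoints: 32, 37, 42, 47, 52, 57, 62, 67
n = 74, Σfm = 3803, mean = 51.3919
Σfm² = 202691
Σf(m − x̄)² = Σfm² − (Σfm)²/n = 202691 − 3803²/74 = 7247.6351
Sample variance = 7247.6351 / 73 = 99.2827

99.283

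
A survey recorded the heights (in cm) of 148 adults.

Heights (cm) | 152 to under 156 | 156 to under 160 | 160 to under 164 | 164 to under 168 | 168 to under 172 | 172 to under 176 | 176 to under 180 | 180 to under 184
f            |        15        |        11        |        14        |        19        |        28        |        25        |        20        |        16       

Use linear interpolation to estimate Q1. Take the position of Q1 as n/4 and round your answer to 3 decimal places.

163.143

Cumulative frequencies: 15, 26, 40, 59, 87, 112, 132, 148
n = 148; position = n/4 = 37.
This falls in the class 160 to under 164: L = 160, F = 26, f = 14, h = 4.
Lower quartile ≈ 160 + ((37 − 26) / 14) × 4 = 163.1429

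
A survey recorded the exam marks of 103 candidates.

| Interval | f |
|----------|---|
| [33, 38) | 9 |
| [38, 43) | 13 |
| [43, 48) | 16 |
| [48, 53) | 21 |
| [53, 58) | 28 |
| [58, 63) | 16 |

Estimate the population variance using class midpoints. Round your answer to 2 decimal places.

58.30

Midpoints: 35.5, 40.5, 45.5, 50.5, 55.5, 60.5
n = 103, Σfm = 5156.5, mean = 50.0631
Σfm² = 264155.75
Σf(m − x̄)² = Σfm² − (Σfm)²/n = 264155.75 − 5156.5²/103 = 6005.3398
Population variance = 6005.3398 / 103 = 58.3043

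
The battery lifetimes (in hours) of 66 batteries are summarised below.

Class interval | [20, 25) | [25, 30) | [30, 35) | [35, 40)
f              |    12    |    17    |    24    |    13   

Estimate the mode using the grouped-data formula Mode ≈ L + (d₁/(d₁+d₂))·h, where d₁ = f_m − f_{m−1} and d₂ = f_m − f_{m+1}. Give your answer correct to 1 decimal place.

Modal class: [30, 35) (highest frequency 24).
d₁ = 24 − 17 = 7, d₂ = 24 − 13 = 11
Mode ≈ 30 + (7/(7+11)) × 5 = 30 + 1.9444 = 31.9444

31.9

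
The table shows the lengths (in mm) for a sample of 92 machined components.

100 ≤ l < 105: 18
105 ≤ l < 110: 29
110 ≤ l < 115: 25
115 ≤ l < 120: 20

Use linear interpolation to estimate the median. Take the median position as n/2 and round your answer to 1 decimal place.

Cumulative frequencies: 18, 47, 72, 92
n = 92; position = n/2 = 46.
This falls in the class 105 ≤ l < 110: L = 105, F = 18, f = 29, h = 5.
Median ≈ 105 + ((46 − 18) / 29) × 5 = 109.8276

109.8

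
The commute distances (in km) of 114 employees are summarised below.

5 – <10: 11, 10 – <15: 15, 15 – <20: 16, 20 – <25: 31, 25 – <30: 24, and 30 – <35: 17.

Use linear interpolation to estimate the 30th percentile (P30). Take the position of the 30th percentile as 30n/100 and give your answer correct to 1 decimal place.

17.6

Cumulative frequencies: 11, 26, 42, 73, 97, 114
n = 114; position = 30n/100 = 34.2.
This falls in the class 15 – <20: L = 15, F = 26, f = 16, h = 5.
30th percentile ≈ 15 + ((34.2 − 26) / 16) × 5 = 17.5625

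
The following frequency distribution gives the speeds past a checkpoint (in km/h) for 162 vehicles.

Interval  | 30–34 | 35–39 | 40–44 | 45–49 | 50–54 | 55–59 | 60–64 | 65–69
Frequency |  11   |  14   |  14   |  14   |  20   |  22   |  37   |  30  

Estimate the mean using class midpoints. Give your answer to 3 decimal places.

Midpoints: 32, 37, 42, 47, 52, 57, 62, 67
Σfm = 11×32 + 14×37 + 14×42 + 14×47 + 20×52 + 22×57 + 37×62 + 30×67 = 8714
n = Σf = 162
Mean = 8714 / 162 = 53.7901

53.790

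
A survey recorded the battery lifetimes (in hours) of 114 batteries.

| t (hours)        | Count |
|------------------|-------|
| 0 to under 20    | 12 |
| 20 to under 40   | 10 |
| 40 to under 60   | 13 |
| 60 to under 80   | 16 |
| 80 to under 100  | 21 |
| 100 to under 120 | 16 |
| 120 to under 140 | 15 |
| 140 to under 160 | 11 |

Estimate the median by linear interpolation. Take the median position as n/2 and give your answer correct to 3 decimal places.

Cumulative frequencies: 12, 22, 35, 51, 72, 88, 103, 114
n = 114; position = n/2 = 57.
This falls in the class 80 to under 100: L = 80, F = 51, f = 21, h = 20.
Median ≈ 80 + ((57 − 51) / 21) × 20 = 85.7143

85.714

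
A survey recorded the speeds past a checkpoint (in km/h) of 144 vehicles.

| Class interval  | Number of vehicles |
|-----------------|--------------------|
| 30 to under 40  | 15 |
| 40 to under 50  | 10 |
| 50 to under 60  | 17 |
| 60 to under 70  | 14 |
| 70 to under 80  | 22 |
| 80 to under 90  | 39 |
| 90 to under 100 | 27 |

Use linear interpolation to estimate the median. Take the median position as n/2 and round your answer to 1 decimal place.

77.3

Cumulative frequencies: 15, 25, 42, 56, 78, 117, 144
n = 144; position = n/2 = 72.
This falls in the class 70 to under 80: L = 70, F = 56, f = 22, h = 10.
Median ≈ 70 + ((72 − 56) / 22) × 10 = 77.2727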